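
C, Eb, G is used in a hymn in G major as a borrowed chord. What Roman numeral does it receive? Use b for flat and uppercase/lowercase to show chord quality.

The root C is the diatonic 4th degree of G major; the borrowing shows in the chord quality. C–Eb–G is a minor chord — the form found in G minor, not the diatonic IV (C). Borrowed into G major it is written iv.

iv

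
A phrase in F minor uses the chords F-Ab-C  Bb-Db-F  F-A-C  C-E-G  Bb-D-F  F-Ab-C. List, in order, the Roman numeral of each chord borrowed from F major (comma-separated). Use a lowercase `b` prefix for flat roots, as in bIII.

F minor has the diatonic set Fm, Gdim, Ab, Bbm, C, Db, Eb (with V from harmonic minor). F–Ab–C = Fm, Bb–Db–F = Bbm and C–E–G = C all belong to that set. F–A–C doesn't fit — on degree 1 F minor would have Fm (i). F is the degree-1 chord of F major, so it is the borrowed I. Bb–D–F doesn't fit — on degree 4 F minor would have Bbm (iv). Bb is the degree-4 chord of F major, so it is the borrowed IV.

I, IV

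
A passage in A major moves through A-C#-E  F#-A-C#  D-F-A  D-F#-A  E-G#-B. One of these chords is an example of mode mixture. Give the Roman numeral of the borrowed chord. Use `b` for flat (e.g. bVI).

In A major the diatonic chords are A, Bm, C#m, D, E, F#m, G#dim. Of the given chords, A–C#–E = A, F#–A–C# = F#m, D–F#–A = D and E–G#–B = E are diatonic. But D–F–A is foreign: the diatonic IV on degree 4 is D, whereas Dm comes from A minor. It is labeled iv.

iv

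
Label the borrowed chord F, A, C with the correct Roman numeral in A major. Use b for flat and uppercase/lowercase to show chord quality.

The root F is the lowered 6th scale degree — diatonically A major has F# there. Diatonically A major has F#m (vi) on that degree; F–A–C is instead the major chord native to A minor, so it takes the label bVI.

bVI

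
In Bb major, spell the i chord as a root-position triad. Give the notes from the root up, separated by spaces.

Bb Db F

The root, Bb, is scale degree 1 — the same note in Bb major and Bb minor; only the chord quality changes. In Bb minor the chord on Bb is Bb–Db–F.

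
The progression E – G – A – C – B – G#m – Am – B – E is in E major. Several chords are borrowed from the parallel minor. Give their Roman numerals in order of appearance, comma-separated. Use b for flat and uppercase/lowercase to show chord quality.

The diatonic triads in E major are E, F#m, G#m, A, B, C#m, D#dim. E, A, B and G#m are all diatonic. G (G–B–D) doesn't fit — on degree 3 E major would have G#m (iii). G is the degree-3 chord of E minor, so it is the borrowed bIII. But C (C–E–G) is foreign: the diatonic vi on degree 6 is C#m, whereas C comes from E minor. It is labeled bVI. Am (A–C–E) doesn't fit — on degree 4 E major would have A (IV). Am is the degree-4 chord of E minor, so it is the borrowed iv.

bIII, bVI, iv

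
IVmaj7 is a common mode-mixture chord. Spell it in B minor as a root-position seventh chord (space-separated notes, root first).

E G# B D#

IVmaj7 is built on scale degree 4, which is E in both B minor and its parallel. Stacking thirds in B major on E gives E–G#–B–D#.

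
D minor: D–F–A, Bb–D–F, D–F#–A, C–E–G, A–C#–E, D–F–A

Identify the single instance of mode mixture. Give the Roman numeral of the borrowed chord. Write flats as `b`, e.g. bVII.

D minor has the diatonic set Dm, Edim, F, Gm, A, Bb, C (with V from harmonic minor). Of the given chords, D–F–A = Dm, Bb–D–F = Bb, C–E–G = C and A–C#–E = A are diatonic. D–F#–A doesn't fit — on degree 1 D minor would have Dm (i). D is the degree-1 chord of D major, so it is the borrowed I.

I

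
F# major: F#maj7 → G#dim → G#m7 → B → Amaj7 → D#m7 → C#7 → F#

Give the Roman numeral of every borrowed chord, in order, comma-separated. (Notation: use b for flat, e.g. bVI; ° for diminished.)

In F# major the diatonic chords are F#, G#m, A#m, B, C#, D#m, E#dim. F#maj7, G#m7, B, D#m7, C#7 and F# all belong to that set. But G#dim (G#–B–D) is foreign: the diatonic ii on degree 2 is G#m, whereas G#dim comes from F# minor. It is labeled ii°. Amaj7 (A–C#–E–G#) is not: scale degree 3 in F# major carries A#m (iii). In F# minor the chord on that degree is Amaj7, so here it functions as bIIImaj7, borrowed from the parallel minor.

ii°, bIIImaj7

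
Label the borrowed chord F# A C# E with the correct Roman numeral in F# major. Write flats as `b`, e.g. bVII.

F# is scale degree 1 in F# major. The diatonic chord on degree 1 would be F# (I), but F#–A–C#–E is the minor-seventh chord from F# minor. As a borrowed chord it is labeled i7.

i7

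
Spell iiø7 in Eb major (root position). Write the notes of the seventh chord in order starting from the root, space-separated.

F Ab Cb Eb

The root, F, is scale degree 2 — the same note in Eb major and Eb minor; only the chord quality changes. Building the half-diminished-seventh chord from the parallel minor on F: F–Ab–Cb–Eb.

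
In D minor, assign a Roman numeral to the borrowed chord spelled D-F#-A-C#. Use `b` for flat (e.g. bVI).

Imaj7

D is scale degree 1 in D minor. Diatonically D minor has Dm (i) on that degree; D–F#–A–C# is instead the major-seventh chord native to D major, so it takes the label Imaj7.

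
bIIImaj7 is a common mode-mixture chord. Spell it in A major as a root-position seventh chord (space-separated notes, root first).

bIIImaj7 is built on the lowered scale degree 3. In A major degree 3 is C#; lowered it becomes C. Stacking thirds in A minor on C gives C–E–G–B.

C E G B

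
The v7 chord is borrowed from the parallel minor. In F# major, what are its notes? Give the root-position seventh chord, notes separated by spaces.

C# E G# B

v7 is built on scale degree 5, which is C# in both F# major and its parallel. In F# minor the chord on C# is C#–E–G#–B.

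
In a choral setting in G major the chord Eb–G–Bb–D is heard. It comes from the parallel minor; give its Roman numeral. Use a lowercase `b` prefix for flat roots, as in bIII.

Eb is the lowered form of scale degree 6 in G major (the diatonic degree 6 is E). The diatonic chord on degree 6 would be Em (vi), but Eb–G–Bb–D is the major-seventh chord from G minor. As a borrowed chord it is labeled bVImaj7.

bVImaj7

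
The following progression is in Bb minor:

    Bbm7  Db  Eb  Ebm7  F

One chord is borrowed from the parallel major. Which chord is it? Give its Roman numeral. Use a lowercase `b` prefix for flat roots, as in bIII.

IV

Bb minor has the diatonic set Bbm, Cdim, Db, Ebm, F, Gb, Ab (with V from harmonic minor). Bbm7, Db, Ebm7 and F are all diatonic. But Eb (Eb–G–Bb) is foreign: the diatonic iv on degree 4 is Ebm, whereas Eb comes from Bb major. It is labeled IV.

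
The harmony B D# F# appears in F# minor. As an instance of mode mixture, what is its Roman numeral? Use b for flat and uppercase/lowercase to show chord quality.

IV

The root B is the diatonic 4th degree of F# minor; the borrowing shows in the chord quality. B–D#–F# is a major chord — the form found in F# major, not the diatonic iv (Bm). Borrowed into F# minor it is written IV.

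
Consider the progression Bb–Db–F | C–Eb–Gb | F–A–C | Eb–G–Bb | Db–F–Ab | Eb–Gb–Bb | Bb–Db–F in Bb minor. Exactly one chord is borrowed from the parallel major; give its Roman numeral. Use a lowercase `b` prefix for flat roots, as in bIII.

In Bb minor (with V from harmonic minor) the diatonic chords are Bbm, Cdim, Db, Ebm, F, Gb, Ab. Of the given chords, Bb–Db–F = Bbm, C–Eb–Gb = Cdim, F–A–C = F, Db–F–Ab = Db and Eb–Gb–Bb = Ebm are diatonic. Eb–G–Bb is not: scale degree 4 in Bb minor carries Ebm (iv). In Bb major the chord on that degree is Eb, so here it functions as IV, borrowed from the parallel major.

IV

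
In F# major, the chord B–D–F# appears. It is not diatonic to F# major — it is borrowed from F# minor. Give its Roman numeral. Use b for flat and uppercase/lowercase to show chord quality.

iv

The root B is the diatonic 4th degree of F# major; the borrowing shows in the chord quality. Diatonically F# major has B (IV) on that degree; B–D–F# is instead the minor chord native to F# minor, so it takes the label iv.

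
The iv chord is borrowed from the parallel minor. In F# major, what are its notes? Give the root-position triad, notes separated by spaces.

B D F#

The root, B, is scale degree 4 — the same note in F# major and F# minor; only the chord quality changes. Building the minor chord from the parallel minor on B: B–D–F#.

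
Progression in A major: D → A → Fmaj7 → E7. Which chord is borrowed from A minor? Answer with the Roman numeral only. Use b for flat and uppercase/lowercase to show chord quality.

bVImaj7

In A major the diatonic chords are A, Bm, C#m, D, E, F#m, G#dim. D, A and E7 are all diatonic. Fmaj7 (F–A–C–E) is not: scale degree 6 in A major carries F#m (vi). In A minor the chord on that degree is Fmaj7, so here it functions as bVImaj7, borrowed from the parallel minor.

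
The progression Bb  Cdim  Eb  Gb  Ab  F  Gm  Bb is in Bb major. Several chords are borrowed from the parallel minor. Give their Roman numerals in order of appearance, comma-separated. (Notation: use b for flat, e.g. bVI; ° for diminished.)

Bb major has the diatonic set Bb, Cm, Dm, Eb, F, Gm, Adim. Bb, Eb, F and Gm are all diatonic. Cdim (C–Eb–Gb) is not: scale degree 2 in Bb major carries Cm (ii). In Bb minor the chord on that degree is Cdim, so here it functions as ii°, borrowed from the parallel minor. But Gb (Gb–Bb–Db) is foreign: the diatonic vi on degree 6 is Gm, whereas Gb comes from Bb minor. It is labeled bVI. Ab (Ab–C–Eb) doesn't fit — on degree 7 Bb major would have Adim (vii°). Ab is the degree-7 chord of Bb minor, so it is the borrowed bVII.

ii°, bVI, bVII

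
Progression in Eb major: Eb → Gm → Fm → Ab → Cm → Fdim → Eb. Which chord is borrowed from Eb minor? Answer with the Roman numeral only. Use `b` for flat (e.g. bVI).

ii°

In Eb major the diatonic chords are Eb, Fm, Gm, Ab, Bb, Cm, Ddim. Of the given chords, Eb, Gm, Fm, Ab and Cm are diatonic. Fdim (F–Ab–Cb) is not: scale degree 2 in Eb major carries Fm (ii). In Eb minor the chord on that degree is Fdim, so here it functions as ii°, borrowed from the parallel minor.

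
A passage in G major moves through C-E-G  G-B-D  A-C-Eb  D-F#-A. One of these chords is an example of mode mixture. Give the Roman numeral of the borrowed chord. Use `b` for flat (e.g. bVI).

ii°

In G major the diatonic chords are G, Am, Bm, C, D, Em, F#dim. C–E–G = C, G–B–D = G and D–F#–A = D are all diatonic. But A–C–Eb is foreign: the diatonic ii on degree 2 is Am, whereas Adim comes from G minor. It is labeled ii°.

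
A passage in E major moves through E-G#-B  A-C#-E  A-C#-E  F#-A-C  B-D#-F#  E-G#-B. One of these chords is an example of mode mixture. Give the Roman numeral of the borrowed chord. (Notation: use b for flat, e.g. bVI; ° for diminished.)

The diatonic triads in E major are E, F#m, G#m, A, B, C#m, D#dim. E–G#–B = E, A–C#–E = A and B–D#–F# = B are all diatonic. F#–A–C is not: scale degree 2 in E major carries F#m (ii). In E minor the chord on that degree is F#dim, so here it functions as ii°, borrowed from the parallel minor.

ii°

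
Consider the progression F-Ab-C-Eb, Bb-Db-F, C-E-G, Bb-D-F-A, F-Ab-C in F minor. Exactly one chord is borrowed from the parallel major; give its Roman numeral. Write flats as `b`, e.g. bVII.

IVmaj7

The diatonic triads in F minor (with V from harmonic minor) are Fm, Gdim, Ab, Bbm, C, Db, Eb. F–Ab–C–Eb = Fm7, Bb–Db–F = Bbm, C–E–G = C and F–Ab–C = Fm all belong to that set. Bb–D–F–A doesn't fit — on degree 4 F minor would have Bbm (iv). Bbmaj7 is the degree-4 chord of F major, so it is the borrowed IVmaj7.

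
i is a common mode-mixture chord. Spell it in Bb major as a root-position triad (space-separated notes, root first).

i is built on scale degree 1, which is Bb in both Bb major and its parallel. In Bb minor the chord on Bb is Bb–Db–F.

Bb Db F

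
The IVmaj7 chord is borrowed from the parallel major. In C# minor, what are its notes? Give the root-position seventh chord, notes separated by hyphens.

IVmaj7 is built on scale degree 4, which is F# in both C# minor and its parallel. Building the major-seventh chord from the parallel major on F#: F#–A#–C#–E#.

F#-A#-C#-E#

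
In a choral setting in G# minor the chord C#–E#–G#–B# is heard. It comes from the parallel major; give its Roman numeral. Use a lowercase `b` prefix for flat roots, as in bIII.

C# is scale degree 4 in G# minor. Diatonically G# minor has C#m (iv) on that degree; C#–E#–G#–B# is instead the major-seventh chord native to G# major, so it takes the label IVmaj7.

IVmaj7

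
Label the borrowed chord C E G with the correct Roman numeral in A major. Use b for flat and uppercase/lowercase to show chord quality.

bIII

C is the lowered form of scale degree 3 in A major (the diatonic degree 3 is C#). The diatonic chord on degree 3 would be C#m (iii), but C–E–G is the major chord from A minor. As a borrowed chord it is labeled bIII.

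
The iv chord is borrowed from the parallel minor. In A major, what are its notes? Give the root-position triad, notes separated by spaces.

D F A

The root, D, is scale degree 4 — the same note in A major and A minor; only the chord quality changes. Stacking thirds in A minor on D gives D–F–A.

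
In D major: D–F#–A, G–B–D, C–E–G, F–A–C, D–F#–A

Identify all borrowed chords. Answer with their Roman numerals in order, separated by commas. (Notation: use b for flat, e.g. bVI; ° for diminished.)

bVII, bIII

In D major the diatonic chords are D, Em, F#m, G, A, Bm, C#dim. D–F#–A = D and G–B–D = G are both diatonic. C–E–G is not: scale degree 7 in D major carries C#dim (vii°). In D minor the chord on that degree is C, so here it functions as bVII, borrowed from the parallel minor. F–A–C doesn't fit — on degree 3 D major would have F#m (iii). F is the degree-3 chord of D minor, so it is the borrowed bIII.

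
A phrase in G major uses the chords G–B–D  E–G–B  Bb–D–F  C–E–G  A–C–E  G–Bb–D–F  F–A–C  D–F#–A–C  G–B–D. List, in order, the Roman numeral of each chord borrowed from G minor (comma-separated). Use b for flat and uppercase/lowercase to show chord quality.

bIII, i7, bVII

G major has the diatonic set G, Am, Bm, C, D, Em, F#dim. G–B–D = G, E–G–B = Em, C–E–G = C, A–C–E = Am and D–F#–A–C = D7 are all diatonic. But Bb–D–F is foreign: the diatonic iii on degree 3 is Bm, whereas Bb comes from G minor. It is labeled bIII. But G–Bb–D–F is foreign: the diatonic I on degree 1 is G, whereas Gm7 comes from G minor. It is labeled i7. F–A–C doesn't fit — on degree 7 G major would have F#dim (vii°). F is the degree-7 chord of G minor, so it is the borrowed bVII.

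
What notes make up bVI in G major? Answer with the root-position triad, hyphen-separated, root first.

Eb-G-Bb

Scale degree 6 in G major is E. bVI uses the lowered form, Eb, taken from G minor. Stacking thirds in G minor on Eb gives Eb–G–Bb.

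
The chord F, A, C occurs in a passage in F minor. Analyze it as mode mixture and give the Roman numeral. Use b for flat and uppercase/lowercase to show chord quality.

The root F is the diatonic 1st degree of F minor; the borrowing shows in the chord quality. F–A–C is a major chord — the form found in F major, not the diatonic i (Fm). Borrowed into F minor it is written I.

I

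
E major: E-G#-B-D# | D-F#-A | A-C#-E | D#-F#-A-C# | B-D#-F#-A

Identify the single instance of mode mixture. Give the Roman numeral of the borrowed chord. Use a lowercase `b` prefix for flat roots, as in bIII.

The diatonic triads in E major are E, F#m, G#m, A, B, C#m, D#dim. E–G#–B–D# = Emaj7, A–C#–E = A, D#–F#–A–C# = D#m7b5 and B–D#–F#–A = B7 all belong to that set. D–F#–A is not: scale degree 7 in E major carries D#dim (vii°). In E minor the chord on that degree is D, so here it functions as bVII, borrowed from the parallel minor.

bVII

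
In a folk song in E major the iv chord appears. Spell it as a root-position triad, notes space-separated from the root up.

iv is built on scale degree 4, which is A in both E major and its parallel. Building the minor chord from the parallel minor on A: A–C–E.

A C E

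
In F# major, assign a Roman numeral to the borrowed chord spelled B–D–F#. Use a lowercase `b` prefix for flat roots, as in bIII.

B is scale degree 4 in F# major. B–D–F# is a minor chord — the form found in F# minor, not the diatonic IV (B). Borrowed into F# major it is written iv.

iv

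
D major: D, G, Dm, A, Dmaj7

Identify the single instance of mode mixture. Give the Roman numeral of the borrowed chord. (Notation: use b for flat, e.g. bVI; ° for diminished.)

i

In D major the diatonic chords are D, Em, F#m, G, A, Bm, C#dim. Of the given chords, D, G, A and Dmaj7 are diatonic. Dm (D–F–A) is not: scale degree 1 in D major carries D (I). In D minor the chord on that degree is Dm, so here it functions as i, borrowed from the parallel minor.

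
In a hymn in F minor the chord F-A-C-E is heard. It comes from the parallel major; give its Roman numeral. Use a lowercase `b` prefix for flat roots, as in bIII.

Imaj7

The root F is the diatonic 1st degree of F minor; the borrowing shows in the chord quality. Diatonically F minor has Fm (i) on that degree; F–A–C–E is instead the major-seventh chord native to F major, so it takes the label Imaj7.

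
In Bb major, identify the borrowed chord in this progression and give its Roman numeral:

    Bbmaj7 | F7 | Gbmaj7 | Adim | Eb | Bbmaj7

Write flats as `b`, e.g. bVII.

bVImaj7

In Bb major the diatonic chords are Bb, Cm, Dm, Eb, F, Gm, Adim. Of the given chords, Bbmaj7, F7, Adim and Eb are diatonic. Gbmaj7 (Gb–Bb–Db–F) doesn't fit — on degree 6 Bb major would have Gm (vi). Gbmaj7 is the degree-6 chord of Bb minor, so it is the borrowed bVImaj7.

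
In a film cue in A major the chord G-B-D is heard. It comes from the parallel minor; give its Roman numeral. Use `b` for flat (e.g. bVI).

The root G is the lowered 7th scale degree — diatonically A major has G# there. G–B–D is a major chord — the form found in A minor, not the diatonic vii° (G#dim). Borrowed into A major it is written bVII.

bVII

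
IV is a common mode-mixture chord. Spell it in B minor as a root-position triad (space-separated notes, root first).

E G# B

The root, E, is scale degree 4 — the same note in B minor and B major; only the chord quality changes. In B major the chord on E is E–G#–B.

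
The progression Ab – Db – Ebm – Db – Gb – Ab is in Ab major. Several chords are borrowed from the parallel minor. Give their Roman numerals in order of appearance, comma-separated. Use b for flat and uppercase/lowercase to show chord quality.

v, bVII

In Ab major the diatonic chords are Ab, Bbm, Cm, Db, Eb, Fm, Gdim. Ab and Db both belong to that set. Ebm (Eb–Gb–Bb) is not: scale degree 5 in Ab major carries Eb (V). In Ab minor the chord on that degree is Ebm, so here it functions as v, borrowed from the parallel minor. Gb (Gb–Bb–Db) doesn't fit — on degree 7 Ab major would have Gdim (vii°). Gb is the degree-7 chord of Ab minor, so it is the borrowed bVII.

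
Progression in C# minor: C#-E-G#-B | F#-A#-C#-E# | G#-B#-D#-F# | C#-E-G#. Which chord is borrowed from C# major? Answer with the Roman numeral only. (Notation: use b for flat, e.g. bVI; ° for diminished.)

IVmaj7

C# minor has the diatonic set C#m, D#dim, E, F#m, G#, A, B (with V from harmonic minor). C#–E–G#–B = C#m7, G#–B#–D#–F# = G#7 and C#–E–G# = C#m are all diatonic. But F#–A#–C#–E# is foreign: the diatonic iv on degree 4 is F#m, whereas F#maj7 comes from C# major. It is labeled IVmaj7.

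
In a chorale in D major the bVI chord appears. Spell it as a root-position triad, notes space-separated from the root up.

Bb D F

Scale degree 6 in D major is B. bVI uses the lowered form, Bb, taken from D minor. In D minor the chord on Bb is Bb–D–F.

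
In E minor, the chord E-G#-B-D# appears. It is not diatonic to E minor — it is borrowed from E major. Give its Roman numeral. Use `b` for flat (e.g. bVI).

The root E is the diatonic 1st degree of E minor; the borrowing shows in the chord quality. The diatonic chord on degree 1 would be Em (i), but E–G#–B–D# is the major-seventh chord from E major. As a borrowed chord it is labeled Imaj7.

Imaj7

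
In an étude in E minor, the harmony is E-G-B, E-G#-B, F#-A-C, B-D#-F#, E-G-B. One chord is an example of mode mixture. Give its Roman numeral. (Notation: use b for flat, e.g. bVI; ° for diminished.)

In E minor (with V from harmonic minor) the diatonic chords are Em, F#dim, G, Am, B, C, D. E–G–B = Em, F#–A–C = F#dim and B–D#–F# = B are all diatonic. E–G#–B doesn't fit — on degree 1 E minor would have Em (i). E is the degree-1 chord of E major, so it is the borrowed I.

I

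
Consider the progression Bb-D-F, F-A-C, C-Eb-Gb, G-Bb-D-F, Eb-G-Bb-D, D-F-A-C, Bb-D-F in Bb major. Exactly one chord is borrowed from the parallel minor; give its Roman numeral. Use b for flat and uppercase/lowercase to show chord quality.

ii°

The diatonic triads in Bb major are Bb, Cm, Dm, Eb, F, Gm, Adim. Of the given chords, Bb–D–F = Bb, F–A–C = F, G–Bb–D–F = Gm7, Eb–G–Bb–D = Ebmaj7 and D–F–A–C = Dm7 are diatonic. C–Eb–Gb is not: scale degree 2 in Bb major carries Cm (ii). In Bb minor the chord on that degree is Cdim, so here it functions as ii°, borrowed from the parallel minor.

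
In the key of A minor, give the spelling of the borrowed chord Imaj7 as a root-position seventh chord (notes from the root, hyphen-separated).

The root, A, is scale degree 1 — the same note in A minor and A major; only the chord quality changes. Building the major-seventh chord from the parallel major on A: A–C#–E–G#.

A-C#-E-G#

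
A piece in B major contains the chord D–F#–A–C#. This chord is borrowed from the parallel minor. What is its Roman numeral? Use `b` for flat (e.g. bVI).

bIIImaj7

In B major scale degree 3 is D#; D is its lowered form, from B minor. The diatonic chord on degree 3 would be D#m (iii), but D–F#–A–C# is the major-seventh chord from B minor. As a borrowed chord it is labeled bIIImaj7.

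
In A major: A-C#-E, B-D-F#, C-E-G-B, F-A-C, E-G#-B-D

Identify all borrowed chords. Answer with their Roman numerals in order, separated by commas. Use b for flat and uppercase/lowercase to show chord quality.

A major has the diatonic set A, Bm, C#m, D, E, F#m, G#dim. A–C#–E = A, B–D–F# = Bm and E–G#–B–D = E7 all belong to that set. C–E–G–B is not: scale degree 3 in A major carries C#m (iii). In A minor the chord on that degree is Cmaj7, so here it functions as bIIImaj7, borrowed from the parallel minor. But F–A–C is foreign: the diatonic vi on degree 6 is F#m, whereas F comes from A minor. It is labeled bVI.

bIIImaj7, bVI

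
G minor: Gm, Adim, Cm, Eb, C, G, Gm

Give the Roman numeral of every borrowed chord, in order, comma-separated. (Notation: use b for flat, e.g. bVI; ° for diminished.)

IV, I

The diatonic triads in G minor (with V from harmonic minor) are Gm, Adim, Bb, Cm, D, Eb, F. Gm, Adim, Cm and Eb all belong to that set. But C (C–E–G) is foreign: the diatonic iv on degree 4 is Cm, whereas C comes from G major. It is labeled IV. G (G–B–D) doesn't fit — on degree 1 G minor would have Gm (i). G is the degree-1 chord of G major, so it is the borrowed I.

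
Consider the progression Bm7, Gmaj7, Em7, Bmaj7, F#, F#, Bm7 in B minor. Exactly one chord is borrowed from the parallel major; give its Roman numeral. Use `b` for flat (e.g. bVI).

In B minor (with V from harmonic minor) the diatonic chords are Bm, C#dim, D, Em, F#, G, A. Of the given chords, Bm7, Gmaj7, Em7 and F# are diatonic. Bmaj7 (B–D#–F#–A#) doesn't fit — on degree 1 B minor would have Bm (i). Bmaj7 is the degree-1 chord of B major, so it is the borrowed Imaj7.

Imaj7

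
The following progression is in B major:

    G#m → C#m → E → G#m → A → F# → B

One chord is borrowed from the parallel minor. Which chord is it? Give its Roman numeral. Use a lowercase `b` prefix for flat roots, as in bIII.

The diatonic triads in B major are B, C#m, D#m, E, F#, G#m, A#dim. G#m, C#m, E, F# and B all belong to that set. A (A–C#–E) doesn't fit — on degree 7 B major would have A#dim (vii°). A is the degree-7 chord of B minor, so it is the borrowed bVII.

bVII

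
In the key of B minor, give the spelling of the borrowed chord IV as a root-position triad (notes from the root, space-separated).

E G# B

IV is built on scale degree 4, which is E in both B minor and its parallel. In B major the chord on E is E–G#–B.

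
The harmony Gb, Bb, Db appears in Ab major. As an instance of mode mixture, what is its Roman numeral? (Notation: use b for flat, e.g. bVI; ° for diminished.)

bVII

The root Gb is the lowered 7th scale degree — diatonically Ab major has G there. Gb–Bb–Db is a major chord — the form found in Ab minor, not the diatonic vii° (Gdim). Borrowed into Ab major it is written bVII.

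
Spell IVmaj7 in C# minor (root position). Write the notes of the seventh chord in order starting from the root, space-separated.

F# A# C# E#

IVmaj7 is built on scale degree 4, which is F# in both C# minor and its parallel. Building the major-seventh chord from the parallel major on F#: F#–A#–C#–E#.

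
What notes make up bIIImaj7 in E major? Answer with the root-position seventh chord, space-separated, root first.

The root of bIIImaj7 is the lowered 3rd degree: G# becomes G. In E minor the chord on G is G–B–D–F#.

G B D F#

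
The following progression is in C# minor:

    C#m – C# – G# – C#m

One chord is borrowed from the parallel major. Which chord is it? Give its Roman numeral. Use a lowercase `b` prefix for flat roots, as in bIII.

In C# minor (with V from harmonic minor) the diatonic chords are C#m, D#dim, E, F#m, G#, A, B. C#m and G# both belong to that set. C# (C#–E#–G#) is not: scale degree 1 in C# minor carries C#m (i). In C# major the chord on that degree is C#, so here it functions as I, borrowed from the parallel major.

I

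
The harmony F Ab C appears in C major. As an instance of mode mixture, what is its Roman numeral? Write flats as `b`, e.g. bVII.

The root F is the diatonic 4th degree of C major; the borrowing shows in the chord quality. Diatonically C major has F (IV) on that degree; F–Ab–C is instead the minor chord native to C minor, so it takes the label iv.

iv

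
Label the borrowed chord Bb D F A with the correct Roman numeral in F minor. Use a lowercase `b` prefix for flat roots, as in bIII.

The root Bb is the diatonic 4th degree of F minor; the borrowing shows in the chord quality. The diatonic chord on degree 4 would be Bbm (iv), but Bb–D–F–A is the major-seventh chord from F major. As a borrowed chord it is labeled IVmaj7.

IVmaj7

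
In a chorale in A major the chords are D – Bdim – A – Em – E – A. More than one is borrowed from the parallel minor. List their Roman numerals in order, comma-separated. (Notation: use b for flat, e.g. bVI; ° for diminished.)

The diatonic triads in A major are A, Bm, C#m, D, E, F#m, G#dim. D, A and E are all diatonic. Bdim (B–D–F) doesn't fit — on degree 2 A major would have Bm (ii). Bdim is the degree-2 chord of A minor, so it is the borrowed ii°. But Em (E–G–B) is foreign: the diatonic V on degree 5 is E, whereas Em comes from A minor. It is labeled v.

ii°, v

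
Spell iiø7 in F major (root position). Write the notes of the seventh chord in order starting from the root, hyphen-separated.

G-Bb-Db-F

The root, G, is scale degree 2 — the same note in F major and F minor; only the chord quality changes. In F minor the chord on G is G–Bb–Db–F.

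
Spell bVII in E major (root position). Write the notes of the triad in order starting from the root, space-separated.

D F# A

Scale degree 7 in E major is D#. bVII uses the lowered form, D, taken from E minor. Stacking thirds in E minor on D gives D–F#–A.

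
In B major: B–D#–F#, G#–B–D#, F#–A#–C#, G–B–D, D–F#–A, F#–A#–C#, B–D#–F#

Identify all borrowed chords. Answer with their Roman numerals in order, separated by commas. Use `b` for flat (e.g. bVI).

The diatonic triads in B major are B, C#m, D#m, E, F#, G#m, A#dim. Of the given chords, B–D#–F# = B, G#–B–D# = G#m and F#–A#–C# = F# are diatonic. G–B–D is not: scale degree 6 in B major carries G#m (vi). In B minor the chord on that degree is G, so here it functions as bVI, borrowed from the parallel minor. But D–F#–A is foreign: the diatonic iii on degree 3 is D#m, whereas D comes from B minor. It is labeled bIII.

bVI, bIII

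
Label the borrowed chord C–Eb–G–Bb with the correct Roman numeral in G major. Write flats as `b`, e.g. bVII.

iv7

C is scale degree 4 in G major. C–Eb–G–Bb is a minor-seventh chord — the form found in G minor, not the diatonic IV (C). Borrowed into G major it is written iv7.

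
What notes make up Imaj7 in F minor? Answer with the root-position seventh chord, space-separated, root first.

F A C E

The root, F, is scale degree 1 — the same note in F minor and F major; only the chord quality changes. Building the major-seventh chord from the parallel major on F: F–A–C–E.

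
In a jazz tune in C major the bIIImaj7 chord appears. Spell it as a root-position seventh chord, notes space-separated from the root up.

bIIImaj7 is built on the lowered scale degree 3. In C major degree 3 is E; lowered it becomes Eb. Building the major-seventh chord from the parallel minor on Eb: Eb–G–Bb–D.

Eb G Bb D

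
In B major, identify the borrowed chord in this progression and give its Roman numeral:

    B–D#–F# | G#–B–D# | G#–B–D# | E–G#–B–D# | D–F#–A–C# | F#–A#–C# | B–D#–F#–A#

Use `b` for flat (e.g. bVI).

bIIImaj7

B major has the diatonic set B, C#m, D#m, E, F#, G#m, A#dim. B–D#–F# = B, G#–B–D# = G#m, E–G#–B–D# = Emaj7, F#–A#–C# = F# and B–D#–F#–A# = Bmaj7 all belong to that set. D–F#–A–C# doesn't fit — on degree 3 B major would have D#m (iii). Dmaj7 is the degree-3 chord of B minor, so it is the borrowed bIIImaj7.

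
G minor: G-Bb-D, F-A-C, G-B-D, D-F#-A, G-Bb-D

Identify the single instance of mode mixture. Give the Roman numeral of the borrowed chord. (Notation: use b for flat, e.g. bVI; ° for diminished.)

In G minor (with V from harmonic minor) the diatonic chords are Gm, Adim, Bb, Cm, D, Eb, F. G–Bb–D = Gm, F–A–C = F and D–F#–A = D are all diatonic. But G–B–D is foreign: the diatonic i on degree 1 is Gm, whereas G comes from G major. It is labeled I.

I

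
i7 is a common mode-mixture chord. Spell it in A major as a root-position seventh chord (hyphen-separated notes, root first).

A-C-E-G

The root, A, is scale degree 1 — the same note in A major and A minor; only the chord quality changes. Stacking thirds in A minor on A gives A–C–E–G.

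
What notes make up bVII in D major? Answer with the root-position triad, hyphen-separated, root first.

C-E-G

The root of bVII is the lowered 7th degree: C# becomes C. In D minor the chord on C is C–E–G.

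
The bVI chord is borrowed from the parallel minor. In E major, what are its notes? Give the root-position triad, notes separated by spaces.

C E G

Scale degree 6 in E major is C#. bVI uses the lowered form, C, taken from E minor. Stacking thirds in E minor on C gives C–E–G.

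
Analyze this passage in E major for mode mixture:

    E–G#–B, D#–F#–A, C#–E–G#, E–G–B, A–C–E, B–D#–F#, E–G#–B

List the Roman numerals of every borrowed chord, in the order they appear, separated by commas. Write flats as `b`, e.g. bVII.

i, iv

The diatonic triads in E major are E, F#m, G#m, A, B, C#m, D#dim. E–G#–B = E, D#–F#–A = D#dim, C#–E–G# = C#m and B–D#–F# = B all belong to that set. E–G–B doesn't fit — on degree 1 E major would have E (I). Em is the degree-1 chord of E minor, so it is the borrowed i. A–C–E is not: scale degree 4 in E major carries A (IV). In E minor the chord on that degree is Am, so here it functions as iv, borrowed from the parallel minor.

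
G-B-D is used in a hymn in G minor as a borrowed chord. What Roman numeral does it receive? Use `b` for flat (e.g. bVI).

The root G is the diatonic 1st degree of G minor; the borrowing shows in the chord quality. G–B–D is a major chord — the form found in G major, not the diatonic i (Gm). Borrowed into G minor it is written I.

I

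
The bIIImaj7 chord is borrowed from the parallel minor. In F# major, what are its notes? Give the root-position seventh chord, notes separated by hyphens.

bIIImaj7 is built on the lowered scale degree 3. In F# major degree 3 is A#; lowered it becomes A. Stacking thirds in F# minor on A gives A–C#–E–G#.

A-C#-E-G#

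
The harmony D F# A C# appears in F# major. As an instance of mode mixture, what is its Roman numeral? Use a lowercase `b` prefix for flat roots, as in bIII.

In F# major scale degree 6 is D#; D is its lowered form, from F# minor. Diatonically F# major has D#m (vi) on that degree; D–F#–A–C# is instead the major-seventh chord native to F# minor, so it takes the label bVImaj7.

bVImaj7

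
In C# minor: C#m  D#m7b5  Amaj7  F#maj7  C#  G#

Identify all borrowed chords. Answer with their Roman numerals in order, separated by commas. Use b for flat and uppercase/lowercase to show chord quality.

IVmaj7, I

C# minor has the diatonic set C#m, D#dim, E, F#m, G#, A, B (with V from harmonic minor). C#m, D#m7b5, Amaj7 and G# are all diatonic. F#maj7 (F#–A#–C#–E#) is not: scale degree 4 in C# minor carries F#m (iv). In C# major the chord on that degree is F#maj7, so here it functions as IVmaj7, borrowed from the parallel major. But C# (C#–E#–G#) is foreign: the diatonic i on degree 1 is C#m, whereas C# comes from C# major. It is labeled I.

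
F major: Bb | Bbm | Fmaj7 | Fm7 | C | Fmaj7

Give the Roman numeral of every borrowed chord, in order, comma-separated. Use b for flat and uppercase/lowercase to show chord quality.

The diatonic triads in F major are F, Gm, Am, Bb, C, Dm, Edim. Bb, Fmaj7 and C all belong to that set. But Bbm (Bb–Db–F) is foreign: the diatonic IV on degree 4 is Bb, whereas Bbm comes from F minor. It is labeled iv. Fm7 (F–Ab–C–Eb) is not: scale degree 1 in F major carries F (I). In F minor the chord on that degree is Fm7, so here it functions as i7, borrowed from the parallel minor.

iv, i7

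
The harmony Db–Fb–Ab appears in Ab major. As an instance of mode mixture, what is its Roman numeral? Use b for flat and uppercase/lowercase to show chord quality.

The root Db is the diatonic 4th degree of Ab major; the borrowing shows in the chord quality. Diatonically Ab major has Db (IV) on that degree; Db–Fb–Ab is instead the minor chord native to Ab minor, so it takes the label iv.

iv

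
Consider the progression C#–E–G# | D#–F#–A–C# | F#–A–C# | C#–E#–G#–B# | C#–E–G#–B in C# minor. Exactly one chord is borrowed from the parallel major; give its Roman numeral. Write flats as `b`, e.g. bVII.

Imaj7

The diatonic triads in C# minor (with V from harmonic minor) are C#m, D#dim, E, F#m, G#, A, B. C#–E–G# = C#m, D#–F#–A–C# = D#m7b5, F#–A–C# = F#m and C#–E–G#–B = C#m7 all belong to that set. C#–E#–G#–B# is not: scale degree 1 in C# minor carries C#m (i). In C# major the chord on that degree is C#maj7, so here it functions as Imaj7, borrowed from the parallel major.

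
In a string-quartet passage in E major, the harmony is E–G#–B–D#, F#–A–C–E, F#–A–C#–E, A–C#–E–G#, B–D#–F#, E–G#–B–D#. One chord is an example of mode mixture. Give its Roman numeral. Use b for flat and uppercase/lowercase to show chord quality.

iiø7

The diatonic triads in E major are E, F#m, G#m, A, B, C#m, D#dim. Of the given chords, E–G#–B–D# = Emaj7, F#–A–C#–E = F#m7, A–C#–E–G# = Amaj7 and B–D#–F# = B are diatonic. But F#–A–C–E is foreign: the diatonic ii on degree 2 is F#m, whereas F#m7b5 comes from E minor. It is labeled iiø7.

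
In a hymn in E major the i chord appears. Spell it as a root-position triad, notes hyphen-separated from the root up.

E-G-B

The root, E, is scale degree 1 — the same note in E major and E minor; only the chord quality changes. Building the minor chord from the parallel minor on E: E–G–B.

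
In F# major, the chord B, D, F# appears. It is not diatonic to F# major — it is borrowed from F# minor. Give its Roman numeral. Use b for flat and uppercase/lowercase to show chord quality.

The root B is the diatonic 4th degree of F# major; the borrowing shows in the chord quality. B–D–F# is a minor chord — the form found in F# minor, not the diatonic IV (B). Borrowed into F# major it is written iv.

iv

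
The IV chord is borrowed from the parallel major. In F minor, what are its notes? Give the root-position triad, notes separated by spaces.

Bb D F

The root, Bb, is scale degree 4 — the same note in F minor and F major; only the chord quality changes. In F major the chord on Bb is Bb–D–F.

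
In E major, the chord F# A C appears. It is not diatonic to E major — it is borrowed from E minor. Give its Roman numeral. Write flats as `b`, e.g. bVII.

The root F# is the diatonic 2nd degree of E major; the borrowing shows in the chord quality. The diatonic chord on degree 2 would be F#m (ii), but F#–A–C is the diminished chord from E minor. As a borrowed chord it is labeled ii°.

ii°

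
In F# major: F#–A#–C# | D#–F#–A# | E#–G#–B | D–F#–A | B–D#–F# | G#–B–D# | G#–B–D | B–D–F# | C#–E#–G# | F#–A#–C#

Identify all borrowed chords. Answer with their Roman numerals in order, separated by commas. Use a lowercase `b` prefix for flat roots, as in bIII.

The diatonic triads in F# major are F#, G#m, A#m, B, C#, D#m, E#dim. F#–A#–C# = F#, D#–F#–A# = D#m, E#–G#–B = E#dim, B–D#–F# = B, G#–B–D# = G#m and C#–E#–G# = C# are all diatonic. D–F#–A is not: scale degree 6 in F# major carries D#m (vi). In F# minor the chord on that degree is D, so here it functions as bVI, borrowed from the parallel minor. But G#–B–D is foreign: the diatonic ii on degree 2 is G#m, whereas G#dim comes from F# minor. It is labeled ii°. B–D–F# is not: scale degree 4 in F# major carries B (IV). In F# minor the chord on that degree is Bm, so here it functions as iv, borrowed from the parallel minor.

bVI, ii°, iv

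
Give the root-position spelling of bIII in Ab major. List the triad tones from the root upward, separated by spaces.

Cb Eb Gb

The root of bIII is the lowered 3rd degree: C becomes Cb. In Ab minor the chord on Cb is Cb–Eb–Gb.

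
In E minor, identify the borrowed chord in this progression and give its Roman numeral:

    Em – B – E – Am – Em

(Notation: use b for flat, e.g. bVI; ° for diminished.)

E minor has the diatonic set Em, F#dim, G, Am, B, C, D (with V from harmonic minor). Em, B and Am all belong to that set. E (E–G#–B) is not: scale degree 1 in E minor carries Em (i). In E major the chord on that degree is E, so here it functions as I, borrowed from the parallel major.

I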